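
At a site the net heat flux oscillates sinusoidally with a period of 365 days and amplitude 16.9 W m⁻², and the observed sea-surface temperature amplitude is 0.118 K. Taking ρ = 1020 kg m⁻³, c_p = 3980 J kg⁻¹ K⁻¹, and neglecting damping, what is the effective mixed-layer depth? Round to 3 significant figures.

177 m

ω = 2π / 3.15×10^7 s = 1.99×10^-7 s⁻¹.
Required C = F₀ / (A ω) = 16.9 / (0.118 × 1.99×10^-7) = 7.19×10^8 J/(m²·K).
D = C / (ρ c_p) = 7.19×10^8 / (1020 × 3980) = 177 m.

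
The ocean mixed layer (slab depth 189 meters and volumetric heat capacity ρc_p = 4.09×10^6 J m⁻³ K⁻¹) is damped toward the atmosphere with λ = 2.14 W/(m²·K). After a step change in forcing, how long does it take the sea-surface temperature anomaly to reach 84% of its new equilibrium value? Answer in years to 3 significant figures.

Areal heat capacity C = ρc_p × D = 4.09×10^6 × 189 = 7.73×10^8 J m⁻² K⁻¹.
τ = C / λ = 7.73×10^8 / 2.14 = 3.61×10^8 s.
Fraction reached: 1 − e^(−t/τ) = 0.84 ⇒ t = −τ ln(1 − 0.84) = τ × 1.83.
t = 6.62×10^8 s = 21.0 years.

21.0 years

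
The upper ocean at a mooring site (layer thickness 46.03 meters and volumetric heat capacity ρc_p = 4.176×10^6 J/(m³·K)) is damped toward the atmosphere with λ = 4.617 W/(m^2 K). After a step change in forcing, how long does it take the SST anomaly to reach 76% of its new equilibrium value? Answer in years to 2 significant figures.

1.9 years

Areal heat capacity C = ρc_p × D = 4.176×10^6 × 46.03 = 1.92×10^8 J/(m²·K).
τ = C / λ = 1.92×10^8 / 4.617 = 4.16×10^7 s.
Fraction reached: 1 − e^(−t/τ) = 0.76 ⇒ t = −τ ln(1 − 0.76) = τ × 1.43.
t = 5.94×10^7 s = 1.88 years.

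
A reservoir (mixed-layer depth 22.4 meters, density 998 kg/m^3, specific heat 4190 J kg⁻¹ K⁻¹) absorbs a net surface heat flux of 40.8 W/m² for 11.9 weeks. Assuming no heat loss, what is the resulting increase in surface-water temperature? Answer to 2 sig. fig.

3.1 K

Areal heat capacity C = ρ c_p D = 998 × 4190 × 22.4 = 9.37×10^7 J/(m²·K).
Net heat input Q = F Δt = 40.8 × (11.9 weeks × 6.048×10^5 s/week) = 2.94×10^8 J/m².
ΔT = Q / C = 2.94×10^8 / 9.37×10^7 = 3.13 K.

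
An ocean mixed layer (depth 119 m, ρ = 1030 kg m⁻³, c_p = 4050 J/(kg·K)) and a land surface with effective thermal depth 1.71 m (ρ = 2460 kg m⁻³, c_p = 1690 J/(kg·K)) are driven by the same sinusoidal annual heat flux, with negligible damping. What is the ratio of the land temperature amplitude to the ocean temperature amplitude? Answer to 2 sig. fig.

C_ocean = 1030 × 4050 × 119 = 4.96×10^8 J/(m²·K).
C_land = 2460 × 1690 × 1.71 = 7.11×10^6 J/(m²·K).
Undamped amplitude ∝ 1/C, so A_land/A_ocean = C_ocean/C_land = 69.8.

70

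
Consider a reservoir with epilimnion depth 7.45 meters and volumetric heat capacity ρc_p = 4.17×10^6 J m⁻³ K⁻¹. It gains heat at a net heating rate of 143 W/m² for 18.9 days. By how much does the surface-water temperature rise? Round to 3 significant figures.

7.52 K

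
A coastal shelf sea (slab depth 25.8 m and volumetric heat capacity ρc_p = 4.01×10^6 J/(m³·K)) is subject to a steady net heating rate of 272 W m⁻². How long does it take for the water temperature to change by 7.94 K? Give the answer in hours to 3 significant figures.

839 hours

Areal heat capacity C = ρc_p × D = 4.01×10^6 × 25.8 = 1.03×10^8 J m⁻² K⁻¹.
Time required: Δt = C ΔT / F = 1.03×10^8 × 7.94 / 272 = 3.02×10^6 s.
In hours: 3.02×10^6 s / (3600 s/hour) = 839 hours.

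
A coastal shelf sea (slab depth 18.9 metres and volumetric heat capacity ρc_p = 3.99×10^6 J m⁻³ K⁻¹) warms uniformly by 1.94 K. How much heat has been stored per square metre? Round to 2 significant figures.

Areal heat capacity C = ρc_p × D = 3.99×10^6 × 18.9 = 7.54×10^7 J/(m^2 K).
ΔQ = C ΔT = 7.54×10^7 × 1.94 = 1.46×10^8 J/m².

1.5×10^8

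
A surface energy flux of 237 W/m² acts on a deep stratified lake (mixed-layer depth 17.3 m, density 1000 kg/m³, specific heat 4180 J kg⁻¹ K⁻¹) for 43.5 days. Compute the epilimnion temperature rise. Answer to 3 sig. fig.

12.3 K

Areal heat capacity C = ρ c_p D = 1000 × 4180 × 17.3 = 7.23×10^7 J/(m^2 K).
Net heat input Q = F Δt = 237 × (43.5 days × 86400 s/day) = 8.91×10^8 J/m².
ΔT = Q / C = 8.91×10^8 / 7.23×10^7 = 12.3 K.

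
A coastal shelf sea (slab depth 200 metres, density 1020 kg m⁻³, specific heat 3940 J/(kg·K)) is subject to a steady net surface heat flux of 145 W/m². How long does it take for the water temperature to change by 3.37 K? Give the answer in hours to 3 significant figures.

5190 hours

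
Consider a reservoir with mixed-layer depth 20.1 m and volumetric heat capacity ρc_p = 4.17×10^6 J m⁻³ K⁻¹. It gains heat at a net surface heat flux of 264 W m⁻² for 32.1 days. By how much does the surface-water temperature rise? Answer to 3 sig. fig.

8.74 K

Areal heat capacity C = ρc_p × D = 4.17×10^6 × 20.1 = 8.38×10^7 J/(m²·K).
Net heat input Q = F Δt = 264 × (32.1 days × 86400 s/day) = 7.32×10^8 J/m².
ΔT = Q / C = 7.32×10^8 / 8.38×10^7 = 8.74 K.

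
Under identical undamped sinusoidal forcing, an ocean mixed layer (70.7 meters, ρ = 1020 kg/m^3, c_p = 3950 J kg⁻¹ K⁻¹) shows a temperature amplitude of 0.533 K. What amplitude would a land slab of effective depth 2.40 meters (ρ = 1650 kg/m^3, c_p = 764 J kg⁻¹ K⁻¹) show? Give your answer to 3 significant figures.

50.2 K

C_ocean = 2.85×10^8 J/(m²·K); C_land = 3.03×10^6 J/(m²·K).
A ∝ 1/C ⇒ A_land = A_ocean × C_ocean/C_land = 0.533 × 94.2 = 50.2 K.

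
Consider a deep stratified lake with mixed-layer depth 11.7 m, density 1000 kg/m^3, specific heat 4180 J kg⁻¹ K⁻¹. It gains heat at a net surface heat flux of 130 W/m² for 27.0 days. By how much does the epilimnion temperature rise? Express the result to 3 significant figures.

6.20 K

Areal heat capacity C = ρ c_p D = 1000 × 4180 × 11.7 = 4.89×10^7 J/(m²·K).
Net heat input Q = F Δt = 130 × (27.0 days × 86400 s/day) = 3.03×10^8 J/m².
ΔT = Q / C = 3.03×10^8 / 4.89×10^7 = 6.20 K.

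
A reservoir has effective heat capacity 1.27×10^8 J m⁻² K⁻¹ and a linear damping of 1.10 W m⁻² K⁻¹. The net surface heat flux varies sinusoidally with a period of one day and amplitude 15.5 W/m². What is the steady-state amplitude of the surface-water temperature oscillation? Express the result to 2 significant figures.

0.0017 K

Areal heat capacity C = 1.27×10^8 J m⁻² K⁻¹ (given).
Angular frequency ω = 2π / T = 2π / 86400 s = 7.27×10^-5 s⁻¹.
√((Cω)² + λ²) = √((9240)² + 1.10²) = 9240 W/(m²·K).
Amplitude A = F₀ / √((Cω)²+λ²) = 15.5 / 9240 = 0.00168 K.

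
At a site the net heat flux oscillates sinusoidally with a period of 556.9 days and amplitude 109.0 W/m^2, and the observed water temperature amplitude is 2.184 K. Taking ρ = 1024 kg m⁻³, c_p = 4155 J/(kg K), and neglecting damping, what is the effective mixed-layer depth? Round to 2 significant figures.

90 m

ω = 2π / 4.81×10^7 s = 1.31×10^-7 s⁻¹.
Required C = F₀ / (A ω) = 109.0 / (2.184 × 1.31×10^-7) = 3.82×10^8 J/(m²·K).
D = C / (ρ c_p) = 3.82×10^8 / (1024 × 4155) = 89.8 m.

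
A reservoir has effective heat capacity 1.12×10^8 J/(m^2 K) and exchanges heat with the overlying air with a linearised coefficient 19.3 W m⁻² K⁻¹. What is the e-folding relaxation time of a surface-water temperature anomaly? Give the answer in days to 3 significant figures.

67.2 days

Areal heat capacity C = 1.12×10^8 J/(m^2 K) (given).
Relaxation time τ = C / λ = 1.12×10^8 / 19.3 = 5.80×10^6 s.
In days: 5.80×10^6 s / (86400 s/day) = 67.2 days.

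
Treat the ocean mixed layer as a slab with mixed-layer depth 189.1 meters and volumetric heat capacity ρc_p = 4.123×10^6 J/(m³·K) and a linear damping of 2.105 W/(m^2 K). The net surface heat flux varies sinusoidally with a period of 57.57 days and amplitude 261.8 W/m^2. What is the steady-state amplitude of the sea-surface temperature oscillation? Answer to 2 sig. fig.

Areal heat capacity C = ρc_p × D = 4.123×10^6 × 189.1 = 7.80×10^8 J/(m²·K).
Angular frequency ω = 2π / T = 2π / 4.97×10^6 s = 1.26×10^-6 s⁻¹.
√((Cω)² + λ²) = √((985)² + 2.105²) = 985 W/(m²·K).
Amplitude A = F₀ / √((Cω)²+λ²) = 261.8 / 985 = 0.266 K.

0.27 K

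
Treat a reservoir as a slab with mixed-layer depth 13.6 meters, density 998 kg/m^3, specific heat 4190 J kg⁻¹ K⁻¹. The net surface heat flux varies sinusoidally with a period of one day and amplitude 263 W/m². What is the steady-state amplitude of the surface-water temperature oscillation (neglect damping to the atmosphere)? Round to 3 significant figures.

Areal heat capacity C = ρ c_p D = 998 × 4190 × 13.6 = 5.69×10^7 J/(m²·K).
Angular frequency ω = 2π / T = 2π / 86400 s = 7.27×10^-5 s⁻¹.
Cω = 5.69×10^7 × 7.27×10^-5 = 4140 W/(m²·K).
Amplitude A = F₀ / (Cω) = 263 / 4140 = 0.0636 K.

0.0636 K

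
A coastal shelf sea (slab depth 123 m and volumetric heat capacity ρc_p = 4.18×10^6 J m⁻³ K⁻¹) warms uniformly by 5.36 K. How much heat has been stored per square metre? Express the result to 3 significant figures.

2.76×10^9

Areal heat capacity C = ρc_p × D = 4.18×10^6 × 123 = 5.14×10^8 J/(m²·K).
ΔQ = C ΔT = 5.14×10^8 × 5.36 = 2.76×10^9 J/m².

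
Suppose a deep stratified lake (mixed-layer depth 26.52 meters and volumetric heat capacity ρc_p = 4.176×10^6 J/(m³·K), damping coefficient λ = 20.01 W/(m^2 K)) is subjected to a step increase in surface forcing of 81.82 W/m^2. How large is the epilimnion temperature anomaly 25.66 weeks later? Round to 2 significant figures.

3.8 K

Areal heat capacity C = ρc_p × D = 4.176×10^6 × 26.52 = 1.11×10^8 J m⁻² K⁻¹.
τ = C / λ = 1.11×10^8 / 20.01 = 5.53×10^6 s.
Equilibrium anomaly ΔT_eq = F / λ = 81.82 / 20.01 = 4.09 K.
t = 25.66 weeks = 1.55×10^7 s, so t/τ = 2.80.
ΔT(t) = ΔT_eq (1 − e^(−t/τ)) = 4.09 × (1 − e^−2.80) = 3.84 K.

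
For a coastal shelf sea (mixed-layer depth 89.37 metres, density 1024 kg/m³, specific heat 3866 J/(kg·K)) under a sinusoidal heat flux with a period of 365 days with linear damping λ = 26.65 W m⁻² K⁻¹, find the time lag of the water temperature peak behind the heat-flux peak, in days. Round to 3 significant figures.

70.3 days

Areal heat capacity C = ρ c_p D = 1024 × 3866 × 89.37 = 3.54×10^8 J/(m^2 K).
ω = 2π / 3.15×10^7 s = 1.99×10^-7 s⁻¹.
Phase lag φ = arctan(Cω/λ) = arctan(70.5/26.65) = 1.21 rad.
Time lag = φ / ω = 1.21 / 1.99×10^-7 = 6.07×10^6 s = 70.3 days.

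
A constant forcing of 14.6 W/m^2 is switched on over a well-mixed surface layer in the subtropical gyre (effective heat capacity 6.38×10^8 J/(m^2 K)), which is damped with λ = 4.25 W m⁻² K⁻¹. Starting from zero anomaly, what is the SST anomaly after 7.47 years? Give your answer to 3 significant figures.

2.72 K

Areal heat capacity C = 6.38×10^8 J/(m^2 K) (given).
τ = C / λ = 6.38×10^8 / 4.25 = 1.50×10^8 s.
Equilibrium anomaly ΔT_eq = F / λ = 14.6 / 4.25 = 3.44 K.
t = 7.47 years = 2.36×10^8 s, so t/τ = 1.57.
ΔT(t) = ΔT_eq (1 − e^(−t/τ)) = 3.44 × (1 − e^−1.57) = 2.72 K.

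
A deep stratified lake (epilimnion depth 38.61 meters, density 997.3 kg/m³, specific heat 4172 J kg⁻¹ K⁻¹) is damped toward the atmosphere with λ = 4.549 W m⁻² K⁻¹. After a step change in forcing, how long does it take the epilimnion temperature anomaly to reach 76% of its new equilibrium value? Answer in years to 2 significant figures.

1.6 years

Areal heat capacity C = ρ c_p D = 997.3 × 4172 × 38.61 = 1.61×10^8 J/(m²·K).
τ = C / λ = 1.61×10^8 / 4.549 = 3.53×10^7 s.
Fraction reached: 1 − e^(−t/τ) = 0.76 ⇒ t = −τ ln(1 − 0.76) = τ × 1.43.
t = 5.04×10^7 s = 1.60 years.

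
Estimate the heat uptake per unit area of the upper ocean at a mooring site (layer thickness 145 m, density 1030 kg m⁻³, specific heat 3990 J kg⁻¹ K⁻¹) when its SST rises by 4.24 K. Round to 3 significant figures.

2.53×10^9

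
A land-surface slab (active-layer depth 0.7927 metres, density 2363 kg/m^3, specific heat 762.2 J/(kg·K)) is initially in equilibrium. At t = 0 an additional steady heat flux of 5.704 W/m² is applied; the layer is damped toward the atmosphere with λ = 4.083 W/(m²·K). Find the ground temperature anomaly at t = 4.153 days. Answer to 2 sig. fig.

Areal heat capacity C = ρ c_p D = 2363 × 762.2 × 0.7927 = 1.43×10^6 J m⁻² K⁻¹.
τ = C / λ = 1.43×10^6 / 4.083 = 3.50×10^5 s.
Equilibrium anomaly ΔT_eq = F / λ = 5.704 / 4.083 = 1.40 K.
t = 4.153 days = 3.59×10^5 s, so t/τ = 1.03.
ΔT(t) = ΔT_eq (1 − e^(−t/τ)) = 1.40 × (1 − e^−1.03) = 0.896 K.

0.90 K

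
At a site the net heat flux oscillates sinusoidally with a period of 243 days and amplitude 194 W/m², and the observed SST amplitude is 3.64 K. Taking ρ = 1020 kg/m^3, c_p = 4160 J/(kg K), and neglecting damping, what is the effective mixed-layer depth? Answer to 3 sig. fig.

42.0 m

ω = 2π / 2.10×10^7 s = 2.99×10^-7 s⁻¹.
Required C = F₀ / (A ω) = 194 / (3.64 × 2.99×10^-7) = 1.78×10^8 J/(m²·K).
D = C / (ρ c_p) = 1.78×10^8 / (1020 × 4160) = 42.0 m.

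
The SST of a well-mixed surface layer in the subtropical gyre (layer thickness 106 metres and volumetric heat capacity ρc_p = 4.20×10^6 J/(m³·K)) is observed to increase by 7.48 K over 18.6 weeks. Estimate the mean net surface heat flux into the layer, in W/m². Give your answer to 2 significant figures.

300

Areal heat capacity C = ρc_p × D = 4.20×10^6 × 106 = 4.45×10^8 J/(m^2 K).
Required heat per unit area: Q = C ΔT = 4.45×10^8 × 7.48 = 3.33×10^9 J/m².
Flux F = Q / Δt = 3.33×10^9 / 1.12×10^7 s = 296 W/m².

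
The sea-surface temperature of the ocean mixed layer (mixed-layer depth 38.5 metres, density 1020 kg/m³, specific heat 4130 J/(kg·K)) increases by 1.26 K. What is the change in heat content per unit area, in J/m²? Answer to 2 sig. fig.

2.0×10^8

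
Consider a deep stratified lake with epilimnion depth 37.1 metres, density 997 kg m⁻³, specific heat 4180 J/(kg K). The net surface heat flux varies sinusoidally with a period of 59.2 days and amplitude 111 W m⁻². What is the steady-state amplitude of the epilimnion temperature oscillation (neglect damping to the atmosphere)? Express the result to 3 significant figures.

0.584 K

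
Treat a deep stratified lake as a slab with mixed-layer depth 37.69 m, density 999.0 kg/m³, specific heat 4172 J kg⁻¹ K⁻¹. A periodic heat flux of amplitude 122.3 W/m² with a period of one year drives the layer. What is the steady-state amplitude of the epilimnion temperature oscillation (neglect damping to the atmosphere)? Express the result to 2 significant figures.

3.9 K

Areal heat capacity C = ρ c_p D = 999.0 × 4172 × 37.69 = 1.57×10^8 J/(m²·K).
Angular frequency ω = 2π / T = 2π / 3.15×10^7 s = 1.99×10^-7 s⁻¹.
Cω = 1.57×10^8 × 1.99×10^-7 = 31.3 W/(m²·K).
Amplitude A = F₀ / (Cω) = 122.3 / 31.3 = 3.91 K.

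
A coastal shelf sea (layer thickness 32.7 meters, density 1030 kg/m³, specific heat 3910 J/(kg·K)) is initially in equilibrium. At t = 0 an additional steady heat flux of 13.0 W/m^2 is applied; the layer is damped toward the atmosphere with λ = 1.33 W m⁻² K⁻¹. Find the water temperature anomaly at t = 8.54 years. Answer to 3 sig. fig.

9.13 K

Areal heat capacity C = ρ c_p D = 1030 × 3910 × 32.7 = 1.32×10^8 J m⁻² K⁻¹.
τ = C / λ = 1.32×10^8 / 1.33 = 9.90×10^7 s.
Equilibrium anomaly ΔT_eq = F / λ = 13.0 / 1.33 = 9.77 K.
t = 8.54 years = 2.70×10^8 s, so t/τ = 2.72.
ΔT(t) = ΔT_eq (1 − e^(−t/τ)) = 9.77 × (1 − e^−2.72) = 9.13 K.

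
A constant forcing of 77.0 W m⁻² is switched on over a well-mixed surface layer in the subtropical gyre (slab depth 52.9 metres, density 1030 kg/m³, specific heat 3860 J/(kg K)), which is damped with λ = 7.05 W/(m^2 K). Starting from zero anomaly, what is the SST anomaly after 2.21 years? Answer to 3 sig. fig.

Areal heat capacity C = ρ c_p D = 1030 × 3860 × 52.9 = 2.10×10^8 J/(m²·K).
τ = C / λ = 2.10×10^8 / 7.05 = 2.98×10^7 s.
Equilibrium anomaly ΔT_eq = F / λ = 77.0 / 7.05 = 10.9 K.
t = 2.21 years = 6.97×10^7 s, so t/τ = 2.34.
ΔT(t) = ΔT_eq (1 − e^(−t/τ)) = 10.9 × (1 − e^−2.34) = 9.87 K.

9.87 K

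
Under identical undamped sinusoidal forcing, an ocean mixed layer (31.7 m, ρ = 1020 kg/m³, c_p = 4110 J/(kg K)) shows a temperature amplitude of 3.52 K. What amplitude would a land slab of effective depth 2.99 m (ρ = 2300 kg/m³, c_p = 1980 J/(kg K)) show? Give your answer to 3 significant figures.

C_ocean = 1.33×10^8 J/(m²·K); C_land = 1.36×10^7 J/(m²·K).
A ∝ 1/C ⇒ A_land = A_ocean × C_ocean/C_land = 3.52 × 9.76 = 34.4 K.

34.4 K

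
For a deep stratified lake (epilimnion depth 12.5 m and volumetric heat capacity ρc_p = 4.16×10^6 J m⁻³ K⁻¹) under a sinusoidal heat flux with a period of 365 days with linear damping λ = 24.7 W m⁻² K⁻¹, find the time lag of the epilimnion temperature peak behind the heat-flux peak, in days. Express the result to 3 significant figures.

Areal heat capacity C = ρc_p × D = 4.16×10^6 × 12.5 = 5.20×10^7 J/(m^2 K).
ω = 2π / 3.15×10^7 s = 1.99×10^-7 s⁻¹.
Phase lag φ = arctan(Cω/λ) = arctan(10.4/24.7) = 0.397 rad.
Time lag = φ / ω = 0.397 / 1.99×10^-7 = 1.99×10^6 s = 23.1 days.

23.1 days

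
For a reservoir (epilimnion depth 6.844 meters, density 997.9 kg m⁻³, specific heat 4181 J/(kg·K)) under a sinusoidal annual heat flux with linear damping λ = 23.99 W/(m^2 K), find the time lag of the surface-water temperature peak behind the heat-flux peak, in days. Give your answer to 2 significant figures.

14 days

Areal heat capacity C = ρ c_p D = 997.9 × 4181 × 6.844 = 2.86×10^7 J m⁻² K⁻¹.
ω = 2π / 3.15×10^7 s = 1.99×10^-7 s⁻¹.
Phase lag φ = arctan(Cω/λ) = arctan(5.69/23.99) = 0.233 rad.
Time lag = φ / ω = 0.233 / 1.99×10^-7 = 1.17×10^6 s = 13.5 days.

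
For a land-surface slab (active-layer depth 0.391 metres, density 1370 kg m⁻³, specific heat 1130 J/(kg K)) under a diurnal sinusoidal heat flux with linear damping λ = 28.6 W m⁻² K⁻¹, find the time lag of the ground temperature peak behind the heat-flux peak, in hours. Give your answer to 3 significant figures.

3.80 hours

Areal heat capacity C = ρ c_p D = 1370 × 1130 × 0.391 = 6.05×10^5 J/(m²·K).
ω = 2π / 86400 s = 7.27×10^-5 s⁻¹.
Phase lag φ = arctan(Cω/λ) = arctan(44.0/28.6) = 0.995 rad.
Time lag = φ / ω = 0.995 / 7.27×10^-5 = 13700 s = 3.80 hours.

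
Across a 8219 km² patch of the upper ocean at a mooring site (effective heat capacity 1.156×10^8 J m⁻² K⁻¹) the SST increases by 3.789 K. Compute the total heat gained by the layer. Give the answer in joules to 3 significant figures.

Areal heat capacity C = 1.156×10^8 J m⁻² K⁻¹ (given).
Heat per unit area: q = C ΔT = 1.16×10^8 × 3.789 = 4.38×10^8 J/m².
Total heat: Q = q × A = 4.38×10^8 × (8219 × 10⁶ m²) = 3.60×10^18 J.

3.60×10^18 J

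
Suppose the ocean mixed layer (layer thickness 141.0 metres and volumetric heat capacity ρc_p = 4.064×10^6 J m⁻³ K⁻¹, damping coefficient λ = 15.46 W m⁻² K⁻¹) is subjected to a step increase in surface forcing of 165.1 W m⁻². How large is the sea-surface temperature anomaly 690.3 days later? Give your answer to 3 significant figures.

8.54 K

Areal heat capacity C = ρc_p × D = 4.064×10^6 × 141.0 = 5.73×10^8 J m⁻² K⁻¹.
τ = C / λ = 5.73×10^8 / 15.46 = 3.71×10^7 s.
Equilibrium anomaly ΔT_eq = F / λ = 165.1 / 15.46 = 10.7 K.
t = 690.3 days = 5.96×10^7 s, so t/τ = 1.61.
ΔT(t) = ΔT_eq (1 − e^(−t/τ)) = 10.7 × (1 − e^−1.61) = 8.54 K.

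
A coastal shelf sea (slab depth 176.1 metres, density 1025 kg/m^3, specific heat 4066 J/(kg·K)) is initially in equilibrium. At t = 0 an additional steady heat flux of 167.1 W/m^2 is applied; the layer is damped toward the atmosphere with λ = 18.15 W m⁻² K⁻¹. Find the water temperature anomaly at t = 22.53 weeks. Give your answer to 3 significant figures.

2.63 K

Areal heat capacity C = ρ c_p D = 1025 × 4066 × 176.1 = 7.34×10^8 J/(m²·K).
τ = C / λ = 7.34×10^8 / 18.15 = 4.04×10^7 s.
Equilibrium anomaly ΔT_eq = F / λ = 167.1 / 18.15 = 9.21 K.
t = 22.53 weeks = 1.36×10^7 s, so t/τ = 0.337.
ΔT(t) = ΔT_eq (1 − e^(−t/τ)) = 9.21 × (1 − e^−0.337) = 2.63 K.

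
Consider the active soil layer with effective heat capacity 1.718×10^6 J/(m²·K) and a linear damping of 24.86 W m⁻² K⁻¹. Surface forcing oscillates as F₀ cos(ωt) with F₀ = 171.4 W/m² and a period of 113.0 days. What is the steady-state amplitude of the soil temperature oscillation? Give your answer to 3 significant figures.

6.89 K

Areal heat capacity C = 1.718×10^6 J/(m²·K) (given).
Angular frequency ω = 2π / T = 2π / 9.76×10^6 s = 6.44×10^-7 s⁻¹.
√((Cω)² + λ²) = √((1.11)² + 24.86²) = 24.9 W/(m²·K).
Amplitude A = F₀ / √((Cω)²+λ²) = 171.4 / 24.9 = 6.89 K.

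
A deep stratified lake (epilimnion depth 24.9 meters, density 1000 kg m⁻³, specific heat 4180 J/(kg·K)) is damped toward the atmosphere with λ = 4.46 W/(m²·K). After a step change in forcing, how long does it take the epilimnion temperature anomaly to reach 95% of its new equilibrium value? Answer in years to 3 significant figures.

2.22 years

Areal heat capacity C = ρ c_p D = 1000 × 4180 × 24.9 = 1.04×10^8 J m⁻² K⁻¹.
τ = C / λ = 1.04×10^8 / 4.46 = 2.33×10^7 s.
Fraction reached: 1 − e^(−t/τ) = 0.95 ⇒ t = −τ ln(1 − 0.95) = τ × 3.00.
t = 6.99×10^7 s = 2.22 years.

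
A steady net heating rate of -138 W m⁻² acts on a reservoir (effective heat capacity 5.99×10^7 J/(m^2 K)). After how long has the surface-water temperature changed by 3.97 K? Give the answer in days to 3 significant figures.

19.9 days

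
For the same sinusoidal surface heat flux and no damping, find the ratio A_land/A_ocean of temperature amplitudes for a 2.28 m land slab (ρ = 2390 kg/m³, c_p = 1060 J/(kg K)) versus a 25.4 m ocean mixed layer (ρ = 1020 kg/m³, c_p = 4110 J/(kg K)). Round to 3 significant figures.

C_ocean = 1020 × 4110 × 25.4 = 1.06×10^8 J/(m²·K).
C_land = 2390 × 1060 × 2.28 = 5.78×10^6 J/(m²·K).
Undamped amplitude ∝ 1/C, so A_land/A_ocean = C_ocean/C_land = 18.4.

18.4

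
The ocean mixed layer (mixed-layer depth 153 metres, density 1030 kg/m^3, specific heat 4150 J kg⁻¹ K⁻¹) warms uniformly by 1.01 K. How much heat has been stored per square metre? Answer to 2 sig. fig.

Areal heat capacity C = ρ c_p D = 1030 × 4150 × 153 = 6.54×10^8 J m⁻² K⁻¹.
ΔQ = C ΔT = 6.54×10^8 × 1.01 = 6.61×10^8 J/m².

6.6×10^8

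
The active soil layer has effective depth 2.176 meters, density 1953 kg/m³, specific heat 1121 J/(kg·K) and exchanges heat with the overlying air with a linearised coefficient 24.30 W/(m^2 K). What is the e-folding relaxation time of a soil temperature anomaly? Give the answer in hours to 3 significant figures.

54.5 hours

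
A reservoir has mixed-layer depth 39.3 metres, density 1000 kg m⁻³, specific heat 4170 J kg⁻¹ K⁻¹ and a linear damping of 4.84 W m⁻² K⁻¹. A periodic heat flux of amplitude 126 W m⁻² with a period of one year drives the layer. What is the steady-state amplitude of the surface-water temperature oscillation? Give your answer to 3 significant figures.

3.82 K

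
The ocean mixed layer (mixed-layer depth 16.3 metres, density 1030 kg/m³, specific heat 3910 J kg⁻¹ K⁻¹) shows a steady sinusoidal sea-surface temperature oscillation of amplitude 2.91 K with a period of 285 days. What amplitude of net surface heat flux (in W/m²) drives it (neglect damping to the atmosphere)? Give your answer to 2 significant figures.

49

Areal heat capacity C = ρ c_p D = 1030 × 3910 × 16.3 = 6.56×10^7 J/(m²·K).
ω = 2π / 2.46×10^7 s = 2.55×10^-7 s⁻¹.
Cω = 6.56×10^7 × 2.55×10^-7 = 16.8 W/(m²·K).
F₀ = A × Cω = 2.91 × 16.8 = 48.7 W/m².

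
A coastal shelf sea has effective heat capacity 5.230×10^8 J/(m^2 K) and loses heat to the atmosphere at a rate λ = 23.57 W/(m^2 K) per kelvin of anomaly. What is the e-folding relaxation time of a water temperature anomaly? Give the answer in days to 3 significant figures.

257 days

Areal heat capacity C = 5.230×10^8 J/(m^2 K) (given).
Relaxation time τ = C / λ = 5.23×10^8 / 23.57 = 2.22×10^7 s.
In days: 2.22×10^7 s / (86400 s/day) = 257 days.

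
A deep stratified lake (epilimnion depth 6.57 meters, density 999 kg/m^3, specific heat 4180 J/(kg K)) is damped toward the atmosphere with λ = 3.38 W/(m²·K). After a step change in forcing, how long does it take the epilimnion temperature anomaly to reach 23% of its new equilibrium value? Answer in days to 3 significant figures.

24.6 days

Areal heat capacity C = ρ c_p D = 999 × 4180 × 6.57 = 2.74×10^7 J/(m²·K).
τ = C / λ = 2.74×10^7 / 3.38 = 8.12×10^6 s.
Fraction reached: 1 − e^(−t/τ) = 0.23 ⇒ t = −τ ln(1 − 0.23) = τ × 0.261.
t = 2.12×10^6 s = 24.6 days.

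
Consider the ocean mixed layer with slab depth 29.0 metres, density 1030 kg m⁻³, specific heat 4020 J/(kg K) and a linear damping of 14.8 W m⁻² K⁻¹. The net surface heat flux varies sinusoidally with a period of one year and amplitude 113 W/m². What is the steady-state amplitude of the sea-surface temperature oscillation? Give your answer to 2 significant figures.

4.0 K

Areal heat capacity C = ρ c_p D = 1030 × 4020 × 29.0 = 1.20×10^8 J/(m²·K).
Angular frequency ω = 2π / T = 2π / 3.15×10^7 s = 1.99×10^-7 s⁻¹.
√((Cω)² + λ²) = √((23.9)² + 14.8²) = 28.1 W/(m²·K).
Amplitude A = F₀ / √((Cω)²+λ²) = 113 / 28.1 = 4.02 K.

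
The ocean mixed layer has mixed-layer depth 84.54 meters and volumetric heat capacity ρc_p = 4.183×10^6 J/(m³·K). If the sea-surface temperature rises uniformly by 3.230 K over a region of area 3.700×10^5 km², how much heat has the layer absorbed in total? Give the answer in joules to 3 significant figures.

4.23×10^20 J

Areal heat capacity C = ρc_p × D = 4.183×10^6 × 84.54 = 3.54×10^8 J/(m^2 K).
Heat per unit area: q = C ΔT = 3.54×10^8 × 3.230 = 1.14×10^9 J/m².
Total heat: Q = q × A = 1.14×10^9 × (3.700×10^5 × 10⁶ m²) = 4.23×10^20 J.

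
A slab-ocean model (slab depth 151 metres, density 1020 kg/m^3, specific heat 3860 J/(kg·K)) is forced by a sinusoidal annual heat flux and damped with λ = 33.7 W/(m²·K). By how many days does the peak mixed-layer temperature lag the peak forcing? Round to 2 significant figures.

Areal heat capacity C = ρ c_p D = 1020 × 3860 × 151 = 5.95×10^8 J/(m²·K).
ω = 2π / 3.15×10^7 s = 1.99×10^-7 s⁻¹.
Phase lag φ = arctan(Cω/λ) = arctan(118/33.7) = 1.29 rad.
Time lag = φ / ω = 1.29 / 1.99×10^-7 = 6.49×10^6 s = 75.1 days.

75 days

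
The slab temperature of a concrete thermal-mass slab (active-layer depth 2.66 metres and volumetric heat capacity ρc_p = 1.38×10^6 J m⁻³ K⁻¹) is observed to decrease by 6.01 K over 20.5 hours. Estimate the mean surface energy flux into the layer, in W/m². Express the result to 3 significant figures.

-299

Areal heat capacity C = ρc_p × D = 1.38×10^6 × 2.66 = 3.67×10^6 J/(m²·K).
Required heat per unit area: Q = C ΔT = 3.67×10^6 × -6.01 = -2.21×10^7 J/m².
Flux F = Q / Δt = -2.21×10^7 / 73800 s = -299 W/m².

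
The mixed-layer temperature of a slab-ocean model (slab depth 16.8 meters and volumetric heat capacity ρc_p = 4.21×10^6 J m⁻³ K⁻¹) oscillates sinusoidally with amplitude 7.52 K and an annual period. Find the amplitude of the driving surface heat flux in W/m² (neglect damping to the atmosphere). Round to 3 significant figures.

106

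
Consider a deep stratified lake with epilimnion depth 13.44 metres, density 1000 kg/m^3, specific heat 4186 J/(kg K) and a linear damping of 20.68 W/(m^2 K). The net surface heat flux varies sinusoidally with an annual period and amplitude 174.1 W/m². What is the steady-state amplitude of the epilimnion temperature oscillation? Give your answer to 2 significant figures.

Areal heat capacity C = ρ c_p D = 1000 × 4186 × 13.44 = 5.63×10^7 J m⁻² K⁻¹.
Angular frequency ω = 2π / T = 2π / 3.15×10^7 s = 1.99×10^-7 s⁻¹.
√((Cω)² + λ²) = √((11.2)² + 20.68²) = 23.5 W/(m²·K).
Amplitude A = F₀ / √((Cω)²+λ²) = 174.1 / 23.5 = 7.40 K.

7.4 K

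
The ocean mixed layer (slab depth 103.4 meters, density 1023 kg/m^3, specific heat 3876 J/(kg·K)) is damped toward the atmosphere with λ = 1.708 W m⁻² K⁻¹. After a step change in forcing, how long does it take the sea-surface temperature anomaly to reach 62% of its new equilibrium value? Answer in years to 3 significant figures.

7.36 years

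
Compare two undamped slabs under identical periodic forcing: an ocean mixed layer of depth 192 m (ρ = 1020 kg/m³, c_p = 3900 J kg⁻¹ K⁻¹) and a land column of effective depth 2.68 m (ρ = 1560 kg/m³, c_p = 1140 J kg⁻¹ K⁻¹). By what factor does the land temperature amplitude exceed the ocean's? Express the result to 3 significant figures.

160

C_ocean = 1020 × 3900 × 192 = 7.64×10^8 J/(m²·K).
C_land = 1560 × 1140 × 2.68 = 4.77×10^6 J/(m²·K).
Undamped amplitude ∝ 1/C, so A_land/A_ocean = C_ocean/C_land = 160.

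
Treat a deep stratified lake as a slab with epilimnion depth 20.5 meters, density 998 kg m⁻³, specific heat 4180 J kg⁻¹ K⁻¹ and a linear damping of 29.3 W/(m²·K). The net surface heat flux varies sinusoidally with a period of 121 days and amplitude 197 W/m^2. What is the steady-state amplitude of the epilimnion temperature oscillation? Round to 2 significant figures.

Areal heat capacity C = ρ c_p D = 998 × 4180 × 20.5 = 8.55×10^7 J m⁻² K⁻¹.
Angular frequency ω = 2π / T = 2π / 1.05×10^7 s = 6.01×10^-7 s⁻¹.
√((Cω)² + λ²) = √((51.4)² + 29.3²) = 59.2 W/(m²·K).
Amplitude A = F₀ / √((Cω)²+λ²) = 197 / 59.2 = 3.33 K.

3.3 K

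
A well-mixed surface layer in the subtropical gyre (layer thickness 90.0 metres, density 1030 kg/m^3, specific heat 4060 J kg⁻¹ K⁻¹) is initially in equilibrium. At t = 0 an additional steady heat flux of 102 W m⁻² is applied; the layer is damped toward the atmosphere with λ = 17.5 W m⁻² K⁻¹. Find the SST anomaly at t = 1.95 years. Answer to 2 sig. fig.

5.5 K

Areal heat capacity C = ρ c_p D = 1030 × 4060 × 90.0 = 3.76×10^8 J/(m²·K).
τ = C / λ = 3.76×10^8 / 17.5 = 2.15×10^7 s.
Equilibrium anomaly ΔT_eq = F / λ = 102 / 17.5 = 5.83 K.
t = 1.95 years = 6.15×10^7 s, so t/τ = 2.86.
ΔT(t) = ΔT_eq (1 − e^(−t/τ)) = 5.83 × (1 − e^−2.86) = 5.50 K.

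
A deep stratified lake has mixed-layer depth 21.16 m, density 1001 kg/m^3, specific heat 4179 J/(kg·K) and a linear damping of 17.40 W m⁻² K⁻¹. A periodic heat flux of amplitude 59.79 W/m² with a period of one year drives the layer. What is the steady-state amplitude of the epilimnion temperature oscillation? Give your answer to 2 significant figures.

2.4 K

Areal heat capacity C = ρ c_p D = 1001 × 4179 × 21.16 = 8.85×10^7 J/(m²·K).
Angular frequency ω = 2π / T = 2π / 3.15×10^7 s = 1.99×10^-7 s⁻¹.
√((Cω)² + λ²) = √((17.6)² + 17.40²) = 24.8 W/(m²·K).
Amplitude A = F₀ / √((Cω)²+λ²) = 59.79 / 24.8 = 2.41 K.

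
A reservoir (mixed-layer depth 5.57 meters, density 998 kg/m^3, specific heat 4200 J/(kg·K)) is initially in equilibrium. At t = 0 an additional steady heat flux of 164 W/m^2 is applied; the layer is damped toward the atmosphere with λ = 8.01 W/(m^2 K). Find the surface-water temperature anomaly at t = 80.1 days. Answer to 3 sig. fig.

18.6 K

Areal heat capacity C = ρ c_p D = 998 × 4200 × 5.57 = 2.33×10^7 J/(m^2 K).
τ = C / λ = 2.33×10^7 / 8.01 = 2.91×10^6 s.
Equilibrium anomaly ΔT_eq = F / λ = 164 / 8.01 = 20.5 K.
t = 80.1 days = 6.92×10^6 s, so t/τ = 2.37.
ΔT(t) = ΔT_eq (1 − e^(−t/τ)) = 20.5 × (1 − e^−2.37) = 18.6 K.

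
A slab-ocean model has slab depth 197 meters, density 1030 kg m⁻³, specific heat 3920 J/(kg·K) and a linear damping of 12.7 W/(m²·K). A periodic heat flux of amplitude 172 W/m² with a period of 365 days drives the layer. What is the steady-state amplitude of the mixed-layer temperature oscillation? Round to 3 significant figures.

1.08 K

Areal heat capacity C = ρ c_p D = 1030 × 3920 × 197 = 7.95×10^8 J/(m^2 K).
Angular frequency ω = 2π / T = 2π / 3.15×10^7 s = 1.99×10^-7 s⁻¹.
√((Cω)² + λ²) = √((158)² + 12.7²) = 159 W/(m²·K).
Amplitude A = F₀ / √((Cω)²+λ²) = 172 / 159 = 1.08 K.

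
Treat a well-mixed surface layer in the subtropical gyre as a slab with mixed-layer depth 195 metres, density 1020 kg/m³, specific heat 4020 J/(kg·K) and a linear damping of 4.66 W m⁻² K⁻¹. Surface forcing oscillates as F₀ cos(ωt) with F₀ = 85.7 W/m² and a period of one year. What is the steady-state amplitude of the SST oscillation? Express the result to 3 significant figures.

0.538 K

Areal heat capacity C = ρ c_p D = 1020 × 4020 × 195 = 8.00×10^8 J/(m^2 K).
Angular frequency ω = 2π / T = 2π / 3.15×10^7 s = 1.99×10^-7 s⁻¹.
√((Cω)² + λ²) = √((159)² + 4.66²) = 159 W/(m²·K).
Amplitude A = F₀ / √((Cω)²+λ²) = 85.7 / 159 = 0.538 K.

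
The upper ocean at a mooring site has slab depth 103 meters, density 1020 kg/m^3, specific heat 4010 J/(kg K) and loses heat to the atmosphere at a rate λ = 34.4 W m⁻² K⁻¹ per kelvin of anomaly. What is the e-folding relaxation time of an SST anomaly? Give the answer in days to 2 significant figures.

140 days

Areal heat capacity C = ρ c_p D = 1020 × 4010 × 103 = 4.21×10^8 J m⁻² K⁻¹.
Relaxation time τ = C / λ = 4.21×10^8 / 34.4 = 1.22×10^7 s.
In days: 1.22×10^7 s / (86400 s/day) = 142 days.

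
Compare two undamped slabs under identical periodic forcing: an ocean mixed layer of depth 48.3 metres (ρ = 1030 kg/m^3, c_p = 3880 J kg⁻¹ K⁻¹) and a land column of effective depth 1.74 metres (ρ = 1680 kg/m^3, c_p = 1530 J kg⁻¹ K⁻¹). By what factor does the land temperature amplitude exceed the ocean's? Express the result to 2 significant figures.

43

C_ocean = 1030 × 3880 × 48.3 = 1.93×10^8 J/(m²·K).
C_land = 1680 × 1530 × 1.74 = 4.47×10^6 J/(m²·K).
Undamped amplitude ∝ 1/C, so A_land/A_ocean = C_ocean/C_land = 43.2.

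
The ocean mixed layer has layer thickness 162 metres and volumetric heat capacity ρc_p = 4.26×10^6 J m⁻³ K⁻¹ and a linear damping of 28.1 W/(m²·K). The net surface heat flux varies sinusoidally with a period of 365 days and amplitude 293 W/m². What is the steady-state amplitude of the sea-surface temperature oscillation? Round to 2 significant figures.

2.1 K

Areal heat capacity C = ρc_p × D = 4.26×10^6 × 162 = 6.90×10^8 J m⁻² K⁻¹.
Angular frequency ω = 2π / T = 2π / 3.15×10^7 s = 1.99×10^-7 s⁻¹.
√((Cω)² + λ²) = √((137)² + 28.1²) = 140 W/(m²·K).
Amplitude A = F₀ / √((Cω)²+λ²) = 293 / 140 = 2.09 K.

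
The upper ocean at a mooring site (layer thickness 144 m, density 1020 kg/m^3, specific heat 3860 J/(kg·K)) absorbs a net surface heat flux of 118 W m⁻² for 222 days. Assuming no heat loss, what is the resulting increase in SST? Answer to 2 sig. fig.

4.0 K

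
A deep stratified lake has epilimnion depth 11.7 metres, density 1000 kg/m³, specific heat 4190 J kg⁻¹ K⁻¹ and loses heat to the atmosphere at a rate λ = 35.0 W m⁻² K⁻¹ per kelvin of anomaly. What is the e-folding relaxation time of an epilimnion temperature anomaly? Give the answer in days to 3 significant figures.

Areal heat capacity C = ρ c_p D = 1000 × 4190 × 11.7 = 4.90×10^7 J m⁻² K⁻¹.
Relaxation time τ = C / λ = 4.90×10^7 / 35.0 = 1.40×10^6 s.
In days: 1.40×10^6 s / (86400 s/day) = 16.2 days.

16.2 days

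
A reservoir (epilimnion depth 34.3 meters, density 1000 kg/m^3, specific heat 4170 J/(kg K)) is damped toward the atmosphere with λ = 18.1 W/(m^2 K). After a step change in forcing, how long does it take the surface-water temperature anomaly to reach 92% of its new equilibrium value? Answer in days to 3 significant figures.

Areal heat capacity C = ρ c_p D = 1000 × 4170 × 34.3 = 1.43×10^8 J/(m²·K).
τ = C / λ = 1.43×10^8 / 18.1 = 7.90×10^6 s.
Fraction reached: 1 − e^(−t/τ) = 0.92 ⇒ t = −τ ln(1 − 0.92) = τ × 2.53.
t = 2.00×10^7 s = 231 days.

231 days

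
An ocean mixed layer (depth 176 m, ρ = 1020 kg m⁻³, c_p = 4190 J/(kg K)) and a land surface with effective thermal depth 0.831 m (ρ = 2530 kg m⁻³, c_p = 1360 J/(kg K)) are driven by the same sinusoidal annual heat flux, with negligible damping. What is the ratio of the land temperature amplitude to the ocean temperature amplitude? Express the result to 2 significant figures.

260

C_ocean = 1020 × 4190 × 176 = 7.52×10^8 J/(m²·K).
C_land = 2530 × 1360 × 0.831 = 2.86×10^6 J/(m²·K).
Undamped amplitude ∝ 1/C, so A_land/A_ocean = C_ocean/C_land = 263.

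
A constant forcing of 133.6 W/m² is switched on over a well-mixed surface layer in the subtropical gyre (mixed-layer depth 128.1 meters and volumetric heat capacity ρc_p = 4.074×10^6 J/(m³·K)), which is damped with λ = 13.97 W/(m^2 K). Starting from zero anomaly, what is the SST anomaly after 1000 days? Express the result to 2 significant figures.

8.6 K

Areal heat capacity C = ρc_p × D = 4.074×10^6 × 128.1 = 5.22×10^8 J m⁻² K⁻¹.
τ = C / λ = 5.22×10^8 / 13.97 = 3.74×10^7 s.
Equilibrium anomaly ΔT_eq = F / λ = 133.6 / 13.97 = 9.56 K.
t = 1000 days = 8.64×10^7 s, so t/τ = 2.31.
ΔT(t) = ΔT_eq (1 − e^(−t/τ)) = 9.56 × (1 − e^−2.31) = 8.62 K.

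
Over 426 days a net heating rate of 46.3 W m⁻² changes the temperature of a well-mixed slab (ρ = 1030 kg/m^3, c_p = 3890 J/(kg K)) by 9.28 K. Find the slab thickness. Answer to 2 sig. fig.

46 m

Heat input Q = F Δt = 46.3 × 3.68×10^7 s = 1.70×10^9 J/m².
Required areal heat capacity C = Q / ΔT = 1.84×10^8 J/(m²·K).
Depth D = C / (ρ c_p) = 1.84×10^8 / (1030 × 3890) = 45.8 m.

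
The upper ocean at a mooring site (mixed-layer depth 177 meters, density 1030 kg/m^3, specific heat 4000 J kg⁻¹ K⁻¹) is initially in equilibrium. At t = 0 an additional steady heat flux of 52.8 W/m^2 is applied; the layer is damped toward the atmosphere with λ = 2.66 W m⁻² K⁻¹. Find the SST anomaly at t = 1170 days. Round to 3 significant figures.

Areal heat capacity C = ρ c_p D = 1030 × 4000 × 177 = 7.29×10^8 J/(m²·K).
τ = C / λ = 7.29×10^8 / 2.66 = 2.74×10^8 s.
Equilibrium anomaly ΔT_eq = F / λ = 52.8 / 2.66 = 19.8 K.
t = 1170 days = 1.01×10^8 s, so t/τ = 0.369.
ΔT(t) = ΔT_eq (1 − e^(−t/τ)) = 19.8 × (1 − e^−0.369) = 6.12 K.

6.12 K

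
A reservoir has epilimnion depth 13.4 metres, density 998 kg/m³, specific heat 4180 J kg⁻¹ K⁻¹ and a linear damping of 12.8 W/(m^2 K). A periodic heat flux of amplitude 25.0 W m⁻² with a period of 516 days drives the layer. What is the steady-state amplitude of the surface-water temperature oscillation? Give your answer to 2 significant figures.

Areal heat capacity C = ρ c_p D = 998 × 4180 × 13.4 = 5.59×10^7 J/(m²·K).
Angular frequency ω = 2π / T = 2π / 4.46×10^7 s = 1.41×10^-7 s⁻¹.
√((Cω)² + λ²) = √((7.88)² + 12.8²) = 15.0 W/(m²·K).
Amplitude A = F₀ / √((Cω)²+λ²) = 25.0 / 15.0 = 1.66 K.

1.7 K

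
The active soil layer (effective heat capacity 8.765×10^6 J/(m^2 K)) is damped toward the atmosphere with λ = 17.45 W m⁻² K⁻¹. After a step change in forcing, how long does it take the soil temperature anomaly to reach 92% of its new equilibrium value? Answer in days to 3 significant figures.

14.7 days

Areal heat capacity C = 8.765×10^6 J/(m^2 K) (given).
τ = C / λ = 8.76×10^6 / 17.45 = 5.02×10^5 s.
Fraction reached: 1 − e^(−t/τ) = 0.92 ⇒ t = −τ ln(1 − 0.92) = τ × 2.53.
t = 1.27×10^6 s = 14.7 days.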